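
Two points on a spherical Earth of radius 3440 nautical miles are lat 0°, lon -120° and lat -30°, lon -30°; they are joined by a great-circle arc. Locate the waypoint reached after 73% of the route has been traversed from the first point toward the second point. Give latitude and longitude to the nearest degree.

The haversine formula gives a central angle δ ≈ 1.571 rad (90.0°) between the endpoints.
Interpolate at f = 0.73 with slerp weights a = sin((1−f)δ)/sin δ ≈ 0.412, b = sin(fδ)/sin δ ≈ 0.911.
p = a·p₁ + b·p₂ ≈ (0.478, -0.751, -0.456); φ = arcsin(p_z) ≈ -27.11°, λ = atan2(p_y, p_x) ≈ -57.54°.

≈ lat -27°, lon -58°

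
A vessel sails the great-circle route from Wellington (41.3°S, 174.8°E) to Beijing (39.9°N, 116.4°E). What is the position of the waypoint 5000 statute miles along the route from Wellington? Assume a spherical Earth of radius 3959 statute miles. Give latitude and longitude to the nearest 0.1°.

Convert each endpoint to a unit vector on the sphere (x = cos φ cos λ, y = cos φ sin λ, z = sin φ).
The central angle between the endpoints is δ = arccos(p₁·p₂) ≈ 1.692 rad (97.0°). The total great-circle distance is δ·R ≈ 1.692 × 3959 ≈ 6700 mi, so the target fraction is f = 5000/6700 ≈ 0.746.
Interpolate at f ≈ 0.746 with slerp weights a = sin((1−f)δ)/sin δ ≈ 0.420, b = sin(fδ)/sin δ ≈ 0.960.
p = a·p₁ + b·p₂ ≈ (-0.641, 0.688, 0.339); φ = arcsin(p_z) ≈ 19.81°, λ = atan2(p_y, p_x) ≈ 132.98°.

≈ 19.8°N, 133.0°E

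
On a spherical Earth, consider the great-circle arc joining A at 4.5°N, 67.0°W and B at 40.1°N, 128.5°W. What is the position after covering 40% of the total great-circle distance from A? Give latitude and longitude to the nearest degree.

Convert each endpoint to a unit vector on the sphere (x = cos φ cos λ, y = cos φ sin λ, z = sin φ).
The central angle between the endpoints is δ = arccos(p₁·p₂) ≈ 1.144 rad (65.5°).
Interpolate at f = 0.40 with slerp weights a = sin((1−f)δ)/sin δ ≈ 0.696, b = sin(fδ)/sin δ ≈ 0.485.
p = a·p₁ + b·p₂ ≈ (0.040, -0.929, 0.367); φ = arcsin(p_z) ≈ 21.54°, λ = atan2(p_y, p_x) ≈ -87.53°.

≈ 22°N, 88°W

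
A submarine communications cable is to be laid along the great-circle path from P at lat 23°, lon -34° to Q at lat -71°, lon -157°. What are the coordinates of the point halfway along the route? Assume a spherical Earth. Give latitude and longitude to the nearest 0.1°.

Write both endpoints as unit vectors p₁, p₂ with components (cos φ cos λ, cos φ sin λ, sin φ).
The central angle between the endpoints is δ = arccos(p₁·p₂) ≈ 2.133 rad (122.2°).
Interpolate at f = 1/2 with slerp weights a = sin((1−f)δ)/sin δ ≈ 1.034, b = sin(fδ)/sin δ ≈ 1.034.
p = a·p₁ + b·p₂ ≈ (0.479, -0.664, -0.574); φ = arcsin(p_z) ≈ -35.02°, λ = atan2(p_y, p_x) ≈ -54.17°.

≈ lat -35.0°, lon -54.2°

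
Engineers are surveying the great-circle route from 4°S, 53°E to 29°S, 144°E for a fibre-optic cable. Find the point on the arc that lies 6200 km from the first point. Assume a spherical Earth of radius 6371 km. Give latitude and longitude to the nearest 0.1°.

Convert each endpoint to a unit vector on the sphere (x = cos φ cos λ, y = cos φ sin λ, z = sin φ).
The central angle between the endpoints is δ = arccos(p₁·p₂) ≈ 1.552 rad (88.9°). The total great-circle distance is δ·R ≈ 1.552 × 6371 ≈ 9889 km, so the target fraction is f = 6200/9889 ≈ 0.627.
Interpolate at f ≈ 0.627 with slerp weights a = sin((1−f)δ)/sin δ ≈ 0.547, b = sin(fδ)/sin δ ≈ 0.827.
p = a·p₁ + b·p₂ ≈ (-0.256, 0.861, -0.439); φ = arcsin(p_z) ≈ -26.04°, λ = atan2(p_y, p_x) ≈ 106.58°.

≈ 26.0°S, 106.6°E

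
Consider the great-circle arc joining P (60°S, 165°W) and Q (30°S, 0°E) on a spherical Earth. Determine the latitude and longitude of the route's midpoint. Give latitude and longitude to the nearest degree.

≈ (74°S, 19°W)

Write both endpoints as unit vectors p₁, p₂ with components (cos φ cos λ, cos φ sin λ, sin φ).
The central angle between the endpoints is δ = arccos(p₁·p₂) ≈ 1.556 rad (89.2°).
Interpolate at f = 1/2 with slerp weights a = sin((1−f)δ)/sin δ ≈ 0.702, b = sin(fδ)/sin δ ≈ 0.702.
p = a·p₁ + b·p₂ ≈ (0.269, -0.091, -0.959); φ = arcsin(p_z) ≈ -73.51°, λ = atan2(p_y, p_x) ≈ -18.67°.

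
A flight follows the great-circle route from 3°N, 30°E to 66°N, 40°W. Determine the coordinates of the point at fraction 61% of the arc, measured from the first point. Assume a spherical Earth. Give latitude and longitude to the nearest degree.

From cos δ = sin φ₁ sin φ₂ + cos φ₁ cos φ₂ cos Δλ, the central angle is δ ≈ 1.383 rad (79.2°).
Interpolate at f = 0.61 with slerp weights a = sin((1−f)δ)/sin δ ≈ 0.523, b = sin(fδ)/sin δ ≈ 0.760.
p = a·p₁ + b·p₂ ≈ (0.689, 0.062, 0.722); φ = arcsin(p_z) ≈ 46.22°, λ = atan2(p_y, p_x) ≈ 5.16°.

≈ 46°N, 5°E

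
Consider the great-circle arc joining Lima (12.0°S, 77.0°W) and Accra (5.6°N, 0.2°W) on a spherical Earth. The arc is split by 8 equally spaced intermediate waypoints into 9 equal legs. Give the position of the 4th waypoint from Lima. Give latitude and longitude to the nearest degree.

≈ (5°S, 42°W)

Write both endpoints as unit vectors p₁, p₂ with components (cos φ cos λ, cos φ sin λ, sin φ).
The central angle between the endpoints is δ = arccos(p₁·p₂) ≈ 1.367 rad (78.3°).
Interpolate at f = 4/9 with slerp weights a = sin((1−f)δ)/sin δ ≈ 0.703, b = sin(fδ)/sin δ ≈ 0.583.
p = a·p₁ + b·p₂ ≈ (0.735, -0.672, -0.089); φ = arcsin(p_z) ≈ -5.12°, λ = atan2(p_y, p_x) ≈ -42.45°.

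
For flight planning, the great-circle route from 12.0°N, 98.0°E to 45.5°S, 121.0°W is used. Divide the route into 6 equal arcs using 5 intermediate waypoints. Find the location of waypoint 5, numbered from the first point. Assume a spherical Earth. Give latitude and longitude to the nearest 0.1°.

≈ 53.5°S, 153.2°W

The haversine formula gives a central angle δ ≈ 2.320 rad (132.9°) between the endpoints.
Interpolate at f = 5/6 with slerp weights a = sin((1−f)δ)/sin δ ≈ 0.515, b = sin(fδ)/sin δ ≈ 1.277.
p = a·p₁ + b·p₂ ≈ (-0.531, -0.268, -0.804); φ = arcsin(p_z) ≈ -53.49°, λ = atan2(p_y, p_x) ≈ -153.20°.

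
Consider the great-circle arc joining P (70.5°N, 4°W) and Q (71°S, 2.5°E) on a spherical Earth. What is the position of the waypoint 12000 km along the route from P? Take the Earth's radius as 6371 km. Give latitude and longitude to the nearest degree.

≈ (37°S, 0°E)

Convert each endpoint to a unit vector on the sphere (x = cos φ cos λ, y = cos φ sin λ, z = sin φ).
The central angle between the endpoints is δ = arccos(p₁·p₂) ≈ 2.471 rad (141.6°). The total great-circle distance is δ·R ≈ 2.471 × 6371 ≈ 15741 km, so the target fraction is f = 12000/15741 ≈ 0.762.
Interpolate at f ≈ 0.762 with slerp weights a = sin((1−f)δ)/sin δ ≈ 0.891, b = sin(fδ)/sin δ ≈ 1.531.
p = a·p₁ + b·p₂ ≈ (0.795, 0.001, -0.607); φ = arcsin(p_z) ≈ -37.38°, λ = atan2(p_y, p_x) ≈ 0.07°.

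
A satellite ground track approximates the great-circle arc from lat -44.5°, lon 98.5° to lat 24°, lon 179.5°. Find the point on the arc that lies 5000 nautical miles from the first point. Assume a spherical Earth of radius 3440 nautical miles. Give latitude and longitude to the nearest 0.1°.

Convert each endpoint to a unit vector on the sphere (x = cos φ cos λ, y = cos φ sin λ, z = sin φ).
The central angle between the endpoints is δ = arccos(p₁·p₂) ≈ 1.755 rad (100.6°). The total great-circle distance is δ·R ≈ 1.755 × 3440 ≈ 6037 nmi, so the target fraction is f = 5000/6037 ≈ 0.828.
Interpolate at f ≈ 0.828 with slerp weights a = sin((1−f)δ)/sin δ ≈ 0.302, b = sin(fδ)/sin δ ≈ 1.010.
p = a·p₁ + b·p₂ ≈ (-0.955, 0.221, 0.199); φ = arcsin(p_z) ≈ 11.49°, λ = atan2(p_y, p_x) ≈ 166.96°.

≈ lat 11.5°, lon 167.0°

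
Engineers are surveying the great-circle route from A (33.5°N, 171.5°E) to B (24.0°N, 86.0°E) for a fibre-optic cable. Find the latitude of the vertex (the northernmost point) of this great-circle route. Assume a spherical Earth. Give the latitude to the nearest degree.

≈ 38°N

The great circle lies in the plane with unit normal n̂ = (p₁ × p₂)/|p₁ × p₂|.
Here n̂_z ≈ -0.792; the vertex latitude is φ_max = arccos|n̂_z| ≈ 37.6°.
Check via Clairaut: cos φ_max = |cos φ₁| · sin C = cos(33.5°)·sin(71.8°) ≈ 0.792, again giving ≈ 37.6°.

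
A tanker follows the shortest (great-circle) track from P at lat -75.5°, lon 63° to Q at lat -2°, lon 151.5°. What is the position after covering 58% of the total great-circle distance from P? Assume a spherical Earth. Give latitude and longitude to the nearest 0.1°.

The haversine formula gives a central angle δ ≈ 1.530 rad (87.7°) between the endpoints.
Interpolate at f = 0.58 with slerp weights a = sin((1−f)δ)/sin δ ≈ 0.600, b = sin(fδ)/sin δ ≈ 0.776.
p = a·p₁ + b·p₂ ≈ (-0.614, 0.504, -0.608); φ = arcsin(p_z) ≈ -37.44°, λ = atan2(p_y, p_x) ≈ 140.60°.

≈ lat -37.4°, lon 140.6°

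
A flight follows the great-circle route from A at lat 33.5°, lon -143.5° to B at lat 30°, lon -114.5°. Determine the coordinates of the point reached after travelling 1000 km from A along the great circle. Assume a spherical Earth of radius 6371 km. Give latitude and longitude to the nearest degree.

≈ lat 33°, lon -133°

Convert each endpoint to a unit vector on the sphere (x = cos φ cos λ, y = cos φ sin λ, z = sin φ).
The central angle between the endpoints is δ = arccos(p₁·p₂) ≈ 0.433 rad (24.8°). The total great-circle distance is δ·R ≈ 0.433 × 6371 ≈ 2760 km, so the target fraction is f = 1000/2760 ≈ 0.362.
Interpolate at f ≈ 0.362 with slerp weights a = sin((1−f)δ)/sin δ ≈ 0.650, b = sin(fδ)/sin δ ≈ 0.372.
p = a·p₁ + b·p₂ ≈ (-0.569, -0.616, 0.545); φ = arcsin(p_z) ≈ 33.01°, λ = atan2(p_y, p_x) ≈ -132.76°.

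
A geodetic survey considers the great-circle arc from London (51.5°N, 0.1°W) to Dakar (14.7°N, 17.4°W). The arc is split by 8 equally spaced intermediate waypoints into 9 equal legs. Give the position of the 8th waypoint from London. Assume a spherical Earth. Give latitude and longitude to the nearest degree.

≈ 19°N, 16°W

From cos δ = sin φ₁ sin φ₂ + cos φ₁ cos φ₂ cos Δλ, the central angle is δ ≈ 0.686 rad (39.3°).
Interpolate at f = 8/9 with slerp weights a = sin((1−f)δ)/sin δ ≈ 0.120, b = sin(fδ)/sin δ ≈ 0.904.
p = a·p₁ + b·p₂ ≈ (0.909, -0.262, 0.324); φ = arcsin(p_z) ≈ 18.88°, λ = atan2(p_y, p_x) ≈ -16.05°.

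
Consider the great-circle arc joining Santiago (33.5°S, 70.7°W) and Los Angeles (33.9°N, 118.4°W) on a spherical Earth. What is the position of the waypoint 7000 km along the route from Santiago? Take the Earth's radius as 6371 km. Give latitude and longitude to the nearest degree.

≈ 19°N, 107°W

Write both endpoints as unit vectors p₁, p₂ with components (cos φ cos λ, cos φ sin λ, sin φ).
The central angle between the endpoints is δ = arccos(p₁·p₂) ≈ 1.412 rad (80.9°). The total great-circle distance is δ·R ≈ 1.412 × 6371 ≈ 8997 km, so the target fraction is f = 7000/8997 ≈ 0.778.
Interpolate at f ≈ 0.778 with slerp weights a = sin((1−f)δ)/sin δ ≈ 0.312, b = sin(fδ)/sin δ ≈ 0.902.
p = a·p₁ + b·p₂ ≈ (-0.270, -0.904, 0.331); φ = arcsin(p_z) ≈ 19.31°, λ = atan2(p_y, p_x) ≈ -106.63°.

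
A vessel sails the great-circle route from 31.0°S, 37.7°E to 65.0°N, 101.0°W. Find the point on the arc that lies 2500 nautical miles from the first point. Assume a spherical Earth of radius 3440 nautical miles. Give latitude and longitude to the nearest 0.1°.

The haversine formula gives a central angle δ ≈ 2.402 rad (137.6°) between the endpoints. The total great-circle distance is δ·R ≈ 2.402 × 3440 ≈ 8264 nmi, so the target fraction is f = 2500/8264 ≈ 0.303.
Interpolate at f ≈ 0.303 with slerp weights a = sin((1−f)δ)/sin δ ≈ 1.476, b = sin(fδ)/sin δ ≈ 0.986.
p = a·p₁ + b·p₂ ≈ (0.922, 0.365, 0.134); φ = arcsin(p_z) ≈ 7.67°, λ = atan2(p_y, p_x) ≈ 21.59°.

≈ 7.7°N, 21.6°E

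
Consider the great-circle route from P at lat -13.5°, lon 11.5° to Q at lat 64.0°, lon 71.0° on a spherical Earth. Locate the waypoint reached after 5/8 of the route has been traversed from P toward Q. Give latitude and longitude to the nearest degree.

≈ lat 38°, lon 35°

From cos δ = sin φ₁ sin φ₂ + cos φ₁ cos φ₂ cos Δλ, the central angle is δ ≈ 1.564 rad (89.6°).
Interpolate at f = 5/8 with slerp weights a = sin((1−f)δ)/sin δ ≈ 0.554, b = sin(fδ)/sin δ ≈ 0.829.
p = a·p₁ + b·p₂ ≈ (0.646, 0.451, 0.616); φ = arcsin(p_z) ≈ 38.03°, λ = atan2(p_y, p_x) ≈ 34.93°.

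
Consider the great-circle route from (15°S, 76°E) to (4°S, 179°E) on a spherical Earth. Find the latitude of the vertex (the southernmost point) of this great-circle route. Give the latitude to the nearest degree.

≈ 17°S

The great circle lies in the plane with unit normal n̂ = (p₁ × p₂)/|p₁ × p₂|.
Here n̂_z ≈ +0.958; the vertex latitude is φ_max = arccos|n̂_z| ≈ 16.7°.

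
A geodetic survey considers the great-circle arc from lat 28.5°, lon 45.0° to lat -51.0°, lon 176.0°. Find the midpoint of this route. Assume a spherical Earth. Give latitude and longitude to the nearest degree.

≈ lat -24°, lon 91°

From cos δ = sin φ₁ sin φ₂ + cos φ₁ cos φ₂ cos Δλ, the central angle is δ ≈ 2.394 rad (137.2°).
Interpolate at f = 1/2 with slerp weights a = sin((1−f)δ)/sin δ ≈ 1.370, b = sin(fδ)/sin δ ≈ 1.370.
p = a·p₁ + b·p₂ ≈ (-0.009, 0.912, -0.411); φ = arcsin(p_z) ≈ -24.27°, λ = atan2(p_y, p_x) ≈ 90.55°.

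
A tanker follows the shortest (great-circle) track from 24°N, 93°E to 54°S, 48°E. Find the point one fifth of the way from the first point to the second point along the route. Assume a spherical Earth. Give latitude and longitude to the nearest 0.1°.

Convert each endpoint to a unit vector on the sphere (x = cos φ cos λ, y = cos φ sin λ, z = sin φ).
The central angle between the endpoints is δ = arccos(p₁·p₂) ≈ 1.520 rad (87.1°).
Interpolate at f = 1/5 with slerp weights a = sin((1−f)δ)/sin δ ≈ 0.939, b = sin(fδ)/sin δ ≈ 0.300.
p = a·p₁ + b·p₂ ≈ (0.073, 0.988, 0.139); φ = arcsin(p_z) ≈ 8.01°, λ = atan2(p_y, p_x) ≈ 85.77°.

≈ 8.0°N, 85.8°E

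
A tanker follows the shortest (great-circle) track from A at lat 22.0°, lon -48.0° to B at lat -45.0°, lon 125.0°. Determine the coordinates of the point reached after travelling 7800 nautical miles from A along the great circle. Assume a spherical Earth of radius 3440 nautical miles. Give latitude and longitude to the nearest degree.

Write both endpoints as unit vectors p₁, p₂ with components (cos φ cos λ, cos φ sin λ, sin φ).
The central angle between the endpoints is δ = arccos(p₁·p₂) ≈ 2.728 rad (156.3°). The total great-circle distance is δ·R ≈ 2.728 × 3440 ≈ 9384 nmi, so the target fraction is f = 7800/9384 ≈ 0.831.
Interpolate at f ≈ 0.831 with slerp weights a = sin((1−f)δ)/sin δ ≈ 1.105, b = sin(fδ)/sin δ ≈ 1.908.
p = a·p₁ + b·p₂ ≈ (-0.088, 0.344, -0.935); φ = arcsin(p_z) ≈ -69.23°, λ = atan2(p_y, p_x) ≈ 104.39°.

≈ lat -69°, lon 104°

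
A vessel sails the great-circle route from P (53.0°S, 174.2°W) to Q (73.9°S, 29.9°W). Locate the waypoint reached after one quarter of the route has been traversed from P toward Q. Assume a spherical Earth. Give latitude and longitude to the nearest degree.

Convert each endpoint to a unit vector on the sphere (x = cos φ cos λ, y = cos φ sin λ, z = sin φ).
The central angle between the endpoints is δ = arccos(p₁·p₂) ≈ 0.887 rad (50.8°).
Interpolate at f = 1/4 with slerp weights a = sin((1−f)δ)/sin δ ≈ 0.796, b = sin(fδ)/sin δ ≈ 0.284.
p = a·p₁ + b·p₂ ≈ (-0.409, -0.088, -0.909); φ = arcsin(p_z) ≈ -65.30°, λ = atan2(p_y, p_x) ≈ -167.89°.

≈ (65°S, 168°W)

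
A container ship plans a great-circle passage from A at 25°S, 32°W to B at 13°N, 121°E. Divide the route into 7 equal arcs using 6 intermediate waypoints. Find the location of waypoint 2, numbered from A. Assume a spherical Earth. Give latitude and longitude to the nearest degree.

Convert each endpoint to a unit vector on the sphere (x = cos φ cos λ, y = cos φ sin λ, z = sin φ).
The central angle between the endpoints is δ = arccos(p₁·p₂) ≈ 2.651 rad (151.9°).
Interpolate at f = 2/7 with slerp weights a = sin((1−f)δ)/sin δ ≈ 2.012, b = sin(fδ)/sin δ ≈ 1.457.
p = a·p₁ + b·p₂ ≈ (0.815, 0.251, -0.522); φ = arcsin(p_z) ≈ -31.49°, λ = atan2(p_y, p_x) ≈ 17.11°.

≈ 31°S, 17°E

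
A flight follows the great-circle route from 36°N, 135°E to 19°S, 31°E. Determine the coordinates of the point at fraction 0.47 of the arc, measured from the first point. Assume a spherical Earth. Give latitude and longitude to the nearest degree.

Write both endpoints as unit vectors p₁, p₂ with components (cos φ cos λ, cos φ sin λ, sin φ).
The central angle between the endpoints is δ = arccos(p₁·p₂) ≈ 1.957 rad (112.1°).
Interpolate at f = 0.47 with slerp weights a = sin((1−f)δ)/sin δ ≈ 0.929, b = sin(fδ)/sin δ ≈ 0.859.
p = a·p₁ + b·p₂ ≈ (0.164, 0.950, 0.267); φ = arcsin(p_z) ≈ 15.47°, λ = atan2(p_y, p_x) ≈ 80.19°.

≈ 15°N, 80°E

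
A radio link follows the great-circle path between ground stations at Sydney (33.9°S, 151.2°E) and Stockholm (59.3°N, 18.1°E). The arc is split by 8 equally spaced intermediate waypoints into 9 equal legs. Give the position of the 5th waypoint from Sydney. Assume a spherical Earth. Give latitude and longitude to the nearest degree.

≈ (33°N, 108°E)

Convert each endpoint to a unit vector on the sphere (x = cos φ cos λ, y = cos φ sin λ, z = sin φ).
The central angle between the endpoints is δ = arccos(p₁·p₂) ≈ 2.448 rad (140.3°).
Interpolate at f = 5/9 with slerp weights a = sin((1−f)δ)/sin δ ≈ 1.386, b = sin(fδ)/sin δ ≈ 1.530.
p = a·p₁ + b·p₂ ≈ (-0.266, 0.797, 0.543); φ = arcsin(p_z) ≈ 32.87°, λ = atan2(p_y, p_x) ≈ 108.43°.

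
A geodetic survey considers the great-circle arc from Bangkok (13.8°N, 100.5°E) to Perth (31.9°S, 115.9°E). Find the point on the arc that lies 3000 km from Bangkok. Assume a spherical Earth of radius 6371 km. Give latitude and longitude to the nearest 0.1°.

From cos δ = sin φ₁ sin φ₂ + cos φ₁ cos φ₂ cos Δλ, the central angle is δ ≈ 0.838 rad (48.0°). The total great-circle distance is δ·R ≈ 0.838 × 6371 ≈ 5340 km, so the target fraction is f = 3000/5340 ≈ 0.562.
Interpolate at f ≈ 0.562 with slerp weights a = sin((1−f)δ)/sin δ ≈ 0.483, b = sin(fδ)/sin δ ≈ 0.610.
p = a·p₁ + b·p₂ ≈ (-0.312, 0.927, -0.207); φ = arcsin(p_z) ≈ -11.96°, λ = atan2(p_y, p_x) ≈ 108.58°.

≈ 12.0°S, 108.6°E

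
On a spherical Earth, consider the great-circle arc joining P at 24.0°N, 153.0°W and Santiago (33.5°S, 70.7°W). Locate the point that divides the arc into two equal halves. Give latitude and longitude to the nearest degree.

Convert each endpoint to a unit vector on the sphere (x = cos φ cos λ, y = cos φ sin λ, z = sin φ).
The central angle between the endpoints is δ = arccos(p₁·p₂) ≈ 1.694 rad (97.0°).
Interpolate at f = 1/2 with slerp weights a = sin((1−f)δ)/sin δ ≈ 0.755, b = sin(fδ)/sin δ ≈ 0.755.
p = a·p₁ + b·p₂ ≈ (-0.406, -0.907, -0.110); φ = arcsin(p_z) ≈ -6.29°, λ = atan2(p_y, p_x) ≈ -114.13°.

≈ 6°S, 114°W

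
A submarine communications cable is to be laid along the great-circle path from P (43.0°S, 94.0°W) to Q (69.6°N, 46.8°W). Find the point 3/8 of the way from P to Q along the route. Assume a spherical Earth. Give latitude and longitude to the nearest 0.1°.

≈ (0.1°S, 82.4°W)

Write both endpoints as unit vectors p₁, p₂ with components (cos φ cos λ, cos φ sin λ, sin φ).
The central angle between the endpoints is δ = arccos(p₁·p₂) ≈ 2.056 rad (117.8°).
Interpolate at f = 3/8 with slerp weights a = sin((1−f)δ)/sin δ ≈ 1.084, b = sin(fδ)/sin δ ≈ 0.787.
p = a·p₁ + b·p₂ ≈ (0.133, -0.991, -0.001); φ = arcsin(p_z) ≈ -0.08°, λ = atan2(p_y, p_x) ≈ -82.38°.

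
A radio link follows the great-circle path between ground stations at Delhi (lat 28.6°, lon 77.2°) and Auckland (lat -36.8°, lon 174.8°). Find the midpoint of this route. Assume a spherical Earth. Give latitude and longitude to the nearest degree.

≈ lat -6°, lon 123°

From cos δ = sin φ₁ sin φ₂ + cos φ₁ cos φ₂ cos Δλ, the central angle is δ ≈ 1.960 rad (112.3°).
Interpolate at f = 1/2 with slerp weights a = sin((1−f)δ)/sin δ ≈ 0.898, b = sin(fδ)/sin δ ≈ 0.898.
p = a·p₁ + b·p₂ ≈ (-0.541, 0.834, -0.108); φ = arcsin(p_z) ≈ -6.20°, λ = atan2(p_y, p_x) ≈ 122.99°.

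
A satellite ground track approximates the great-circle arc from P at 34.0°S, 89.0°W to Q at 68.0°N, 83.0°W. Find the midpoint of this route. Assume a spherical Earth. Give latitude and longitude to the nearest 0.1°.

The haversine formula gives a central angle δ ≈ 1.782 rad (102.1°) between the endpoints.
Interpolate at f = 1/2 with slerp weights a = sin((1−f)δ)/sin δ ≈ 0.795, b = sin(fδ)/sin δ ≈ 0.795.
p = a·p₁ + b·p₂ ≈ (0.048, -0.955, 0.293); φ = arcsin(p_z) ≈ 17.02°, λ = atan2(p_y, p_x) ≈ -87.13°.

≈ 17.0°N, 87.1°W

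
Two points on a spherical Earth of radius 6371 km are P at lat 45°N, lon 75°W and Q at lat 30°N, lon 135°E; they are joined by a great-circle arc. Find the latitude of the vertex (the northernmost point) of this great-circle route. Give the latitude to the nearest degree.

≈ 72°N

The great circle lies in the plane with unit normal n̂ = (p₁ × p₂)/|p₁ × p₂|.
Here n̂_z ≈ -0.311; the vertex latitude is φ_max = arccos|n̂_z| ≈ 71.9°.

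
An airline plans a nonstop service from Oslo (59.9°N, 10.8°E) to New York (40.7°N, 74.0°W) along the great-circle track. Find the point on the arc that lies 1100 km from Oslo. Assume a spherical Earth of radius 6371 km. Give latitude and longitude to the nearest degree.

Write both endpoints as unit vectors p₁, p₂ with components (cos φ cos λ, cos φ sin λ, sin φ).
The central angle between the endpoints is δ = arccos(p₁·p₂) ≈ 0.929 rad (53.2°). The total great-circle distance is δ·R ≈ 0.929 × 6371 ≈ 5919 km, so the target fraction is f = 1100/5919 ≈ 0.186.
Interpolate at f ≈ 0.186 with slerp weights a = sin((1−f)δ)/sin δ ≈ 0.857, b = sin(fδ)/sin δ ≈ 0.214.
p = a·p₁ + b·p₂ ≈ (0.467, -0.076, 0.881); φ = arcsin(p_z) ≈ 61.77°, λ = atan2(p_y, p_x) ≈ -9.22°.

≈ (62°N, 9°W)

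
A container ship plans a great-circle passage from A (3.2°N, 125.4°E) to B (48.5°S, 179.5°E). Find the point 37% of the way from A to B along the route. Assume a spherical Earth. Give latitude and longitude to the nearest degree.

≈ (18°S, 141°E)

Convert each endpoint to a unit vector on the sphere (x = cos φ cos λ, y = cos φ sin λ, z = sin φ).
The central angle between the endpoints is δ = arccos(p₁·p₂) ≈ 1.217 rad (69.7°).
Interpolate at f = 0.37 with slerp weights a = sin((1−f)δ)/sin δ ≈ 0.740, b = sin(fδ)/sin δ ≈ 0.464.
p = a·p₁ + b·p₂ ≈ (-0.735, 0.605, -0.306); φ = arcsin(p_z) ≈ -17.83°, λ = atan2(p_y, p_x) ≈ 140.57°.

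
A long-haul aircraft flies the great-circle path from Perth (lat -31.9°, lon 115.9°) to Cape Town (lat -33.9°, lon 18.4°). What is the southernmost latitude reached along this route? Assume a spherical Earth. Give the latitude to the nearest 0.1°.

≈ -44.5°

The great circle lies in the plane with unit normal n̂ = (p₁ × p₂)/|p₁ × p₂|.
Here n̂_z ≈ -0.713; the vertex latitude is φ_max = arccos|n̂_z| ≈ 44.5°.
Check via Clairaut: cos φ_max = |cos φ₁| · sin C = cos(31.9°)·sin(122.8°) ≈ 0.713, again giving ≈ 44.5°.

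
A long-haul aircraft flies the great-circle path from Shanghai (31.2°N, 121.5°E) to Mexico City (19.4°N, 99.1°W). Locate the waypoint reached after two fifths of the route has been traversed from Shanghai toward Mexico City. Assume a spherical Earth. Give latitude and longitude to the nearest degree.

Convert each endpoint to a unit vector on the sphere (x = cos φ cos λ, y = cos φ sin λ, z = sin φ).
The central angle between the endpoints is δ = arccos(p₁·p₂) ≈ 2.027 rad (116.1°).
Interpolate at f = 2/5 with slerp weights a = sin((1−f)δ)/sin δ ≈ 1.045, b = sin(fδ)/sin δ ≈ 0.807.
p = a·p₁ + b·p₂ ≈ (-0.587, 0.010, 0.809); φ = arcsin(p_z) ≈ 54.03°, λ = atan2(p_y, p_x) ≈ 179.04°.

≈ 54°N, 179°E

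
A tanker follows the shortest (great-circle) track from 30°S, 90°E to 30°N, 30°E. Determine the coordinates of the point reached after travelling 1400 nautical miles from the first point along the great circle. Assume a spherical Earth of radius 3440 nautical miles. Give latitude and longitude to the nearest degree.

From cos δ = sin φ₁ sin φ₂ + cos φ₁ cos φ₂ cos Δλ, the central angle is δ ≈ 1.445 rad (82.8°). The total great-circle distance is δ·R ≈ 1.445 × 3440 ≈ 4972 nmi, so the target fraction is f = 1400/4972 ≈ 0.282.
Interpolate at f ≈ 0.282 with slerp weights a = sin((1−f)δ)/sin δ ≈ 0.868, b = sin(fδ)/sin δ ≈ 0.399.
p = a·p₁ + b·p₂ ≈ (0.299, 0.925, -0.235); φ = arcsin(p_z) ≈ -13.58°, λ = atan2(p_y, p_x) ≈ 72.07°.

≈ 14°S, 72°E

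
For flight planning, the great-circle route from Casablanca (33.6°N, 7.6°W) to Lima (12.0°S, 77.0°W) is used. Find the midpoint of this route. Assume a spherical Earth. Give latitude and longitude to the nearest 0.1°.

≈ 13.0°N, 45.5°W

Convert each endpoint to a unit vector on the sphere (x = cos φ cos λ, y = cos φ sin λ, z = sin φ).
The central angle between the endpoints is δ = arccos(p₁·p₂) ≈ 1.398 rad (80.1°).
Interpolate at f = 1/2 with slerp weights a = sin((1−f)δ)/sin δ ≈ 0.653, b = sin(fδ)/sin δ ≈ 0.653.
p = a·p₁ + b·p₂ ≈ (0.683, -0.695, 0.226); φ = arcsin(p_z) ≈ 13.04°, λ = atan2(p_y, p_x) ≈ -45.48°.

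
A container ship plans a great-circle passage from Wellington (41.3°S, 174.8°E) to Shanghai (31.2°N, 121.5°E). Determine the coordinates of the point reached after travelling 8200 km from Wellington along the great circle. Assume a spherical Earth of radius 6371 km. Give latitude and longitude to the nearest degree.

≈ 20°N, 130°E

Convert each endpoint to a unit vector on the sphere (x = cos φ cos λ, y = cos φ sin λ, z = sin φ).
The central angle between the endpoints is δ = arccos(p₁·p₂) ≈ 1.529 rad (87.6°). The total great-circle distance is δ·R ≈ 1.529 × 6371 ≈ 9739 km, so the target fraction is f = 8200/9739 ≈ 0.842.
Interpolate at f ≈ 0.842 with slerp weights a = sin((1−f)δ)/sin δ ≈ 0.239, b = sin(fδ)/sin δ ≈ 0.961.
p = a·p₁ + b·p₂ ≈ (-0.609, 0.717, 0.340); φ = arcsin(p_z) ≈ 19.86°, λ = atan2(p_y, p_x) ≈ 130.32°.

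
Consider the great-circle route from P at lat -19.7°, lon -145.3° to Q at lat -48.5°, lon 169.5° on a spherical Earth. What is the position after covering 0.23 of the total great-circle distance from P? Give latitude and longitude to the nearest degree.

Write both endpoints as unit vectors p₁, p₂ with components (cos φ cos λ, cos φ sin λ, sin φ).
The central angle between the endpoints is δ = arccos(p₁·p₂) ≈ 0.806 rad (46.2°).
Interpolate at f = 0.23 with slerp weights a = sin((1−f)δ)/sin δ ≈ 0.806, b = sin(fδ)/sin δ ≈ 0.255.
p = a·p₁ + b·p₂ ≈ (-0.790, -0.401, -0.463); φ = arcsin(p_z) ≈ -27.58°, λ = atan2(p_y, p_x) ≈ -153.09°.

≈ lat -28°, lon -153°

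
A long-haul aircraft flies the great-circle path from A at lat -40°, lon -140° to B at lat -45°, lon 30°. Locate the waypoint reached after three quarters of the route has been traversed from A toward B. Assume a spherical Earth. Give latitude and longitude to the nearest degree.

≈ lat -68°, lon 22°

Write both endpoints as unit vectors p₁, p₂ with components (cos φ cos λ, cos φ sin λ, sin φ).
The central angle between the endpoints is δ = arccos(p₁·p₂) ≈ 1.650 rad (94.5°).
Interpolate at f = 3/4 with slerp weights a = sin((1−f)δ)/sin δ ≈ 0.402, b = sin(fδ)/sin δ ≈ 0.948.
p = a·p₁ + b·p₂ ≈ (0.344, 0.137, -0.929); φ = arcsin(p_z) ≈ -68.24°, λ = atan2(p_y, p_x) ≈ 21.71°.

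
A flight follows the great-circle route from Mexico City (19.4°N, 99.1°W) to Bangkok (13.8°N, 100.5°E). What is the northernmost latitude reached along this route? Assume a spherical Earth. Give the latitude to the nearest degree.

≈ 60°N

The great circle lies in the plane with unit normal n̂ = (p₁ × p₂)/|p₁ × p₂|.
Here n̂_z ≈ -0.495; the vertex latitude is φ_max = arccos|n̂_z| ≈ 60.4°.
Check via Clairaut: cos φ_max = |cos φ₁| · sin C = cos(19.4°)·sin(31.6°) ≈ 0.495, again giving ≈ 60.4°.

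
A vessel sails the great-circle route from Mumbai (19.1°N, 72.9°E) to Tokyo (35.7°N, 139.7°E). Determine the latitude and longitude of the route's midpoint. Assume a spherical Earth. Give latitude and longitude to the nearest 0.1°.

From cos δ = sin φ₁ sin φ₂ + cos φ₁ cos φ₂ cos Δλ, the central angle is δ ≈ 1.055 rad (60.4°).
Interpolate at f = 1/2 with slerp weights a = sin((1−f)δ)/sin δ ≈ 0.579, b = sin(fδ)/sin δ ≈ 0.579.
p = a·p₁ + b·p₂ ≈ (-0.198, 0.827, 0.527); φ = arcsin(p_z) ≈ 31.80°, λ = atan2(p_y, p_x) ≈ 103.45°.

≈ (31.8°N, 103.4°E)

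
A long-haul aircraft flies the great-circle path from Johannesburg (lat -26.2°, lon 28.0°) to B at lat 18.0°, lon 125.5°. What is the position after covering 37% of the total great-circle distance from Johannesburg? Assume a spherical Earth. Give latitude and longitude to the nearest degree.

Write both endpoints as unit vectors p₁, p₂ with components (cos φ cos λ, cos φ sin λ, sin φ).
The central angle between the endpoints is δ = arccos(p₁·p₂) ≈ 1.821 rad (104.3°).
Interpolate at f = 0.37 with slerp weights a = sin((1−f)δ)/sin δ ≈ 0.941, b = sin(fδ)/sin δ ≈ 0.644.
p = a·p₁ + b·p₂ ≈ (0.390, 0.895, -0.216); φ = arcsin(p_z) ≈ -12.50°, λ = atan2(p_y, p_x) ≈ 66.47°.

≈ lat -12°, lon 66°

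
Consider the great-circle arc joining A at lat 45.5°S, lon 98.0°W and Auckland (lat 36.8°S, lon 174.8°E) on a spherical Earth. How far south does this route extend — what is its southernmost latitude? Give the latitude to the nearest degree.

≈ 51°S

The great circle lies in the plane with unit normal n̂ = (p₁ × p₂)/|p₁ × p₂|.
Here n̂_z ≈ -0.629; the vertex latitude is φ_max = arccos|n̂_z| ≈ 51.0°.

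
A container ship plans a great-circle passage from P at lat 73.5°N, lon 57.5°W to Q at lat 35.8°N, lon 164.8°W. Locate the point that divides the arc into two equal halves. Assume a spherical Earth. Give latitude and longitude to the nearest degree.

≈ lat 63°N, lon 144°W

Write both endpoints as unit vectors p₁, p₂ with components (cos φ cos λ, cos φ sin λ, sin φ).
The central angle between the endpoints is δ = arccos(p₁·p₂) ≈ 1.056 rad (60.5°).
Interpolate at f = 1/2 with slerp weights a = sin((1−f)δ)/sin δ ≈ 0.579, b = sin(fδ)/sin δ ≈ 0.579.
p = a·p₁ + b·p₂ ≈ (-0.365, -0.262, 0.894); φ = arcsin(p_z) ≈ 63.33°, λ = atan2(p_y, p_x) ≈ -144.33°.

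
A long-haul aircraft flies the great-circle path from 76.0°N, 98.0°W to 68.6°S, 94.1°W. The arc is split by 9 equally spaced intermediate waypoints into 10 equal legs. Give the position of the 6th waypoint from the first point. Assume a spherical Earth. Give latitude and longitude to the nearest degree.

≈ 11°S, 96°W

Write both endpoints as unit vectors p₁, p₂ with components (cos φ cos λ, cos φ sin λ, sin φ).
The central angle between the endpoints is δ = arccos(p₁·p₂) ≈ 2.524 rad (144.6°).
Interpolate at f = 6/10 with slerp weights a = sin((1−f)δ)/sin δ ≈ 1.462, b = sin(fδ)/sin δ ≈ 1.724.
p = a·p₁ + b·p₂ ≈ (-0.094, -0.978, -0.187); φ = arcsin(p_z) ≈ -10.76°, λ = atan2(p_y, p_x) ≈ -95.50°.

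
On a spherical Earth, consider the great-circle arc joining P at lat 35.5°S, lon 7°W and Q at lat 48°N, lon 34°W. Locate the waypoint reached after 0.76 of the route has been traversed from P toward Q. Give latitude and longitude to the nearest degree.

From cos δ = sin φ₁ sin φ₂ + cos φ₁ cos φ₂ cos Δλ, the central angle is δ ≈ 1.517 rad (86.9°).
Interpolate at f = 0.76 with slerp weights a = sin((1−f)δ)/sin δ ≈ 0.357, b = sin(fδ)/sin δ ≈ 0.915.
p = a·p₁ + b·p₂ ≈ (0.796, -0.378, 0.473); φ = arcsin(p_z) ≈ 28.24°, λ = atan2(p_y, p_x) ≈ -25.40°.

≈ lat 28°N, lon 25°W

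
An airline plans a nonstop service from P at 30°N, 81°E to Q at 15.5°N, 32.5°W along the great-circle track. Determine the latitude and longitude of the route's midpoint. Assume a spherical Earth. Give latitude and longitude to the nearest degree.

Convert each endpoint to a unit vector on the sphere (x = cos φ cos λ, y = cos φ sin λ, z = sin φ).
The central angle between the endpoints is δ = arccos(p₁·p₂) ≈ 1.771 rad (101.5°).
Interpolate at f = 1/2 with slerp weights a = sin((1−f)δ)/sin δ ≈ 0.790, b = sin(fδ)/sin δ ≈ 0.790.
p = a·p₁ + b·p₂ ≈ (0.749, 0.267, 0.606); φ = arcsin(p_z) ≈ 37.32°, λ = atan2(p_y, p_x) ≈ 19.60°.

≈ 37°N, 20°E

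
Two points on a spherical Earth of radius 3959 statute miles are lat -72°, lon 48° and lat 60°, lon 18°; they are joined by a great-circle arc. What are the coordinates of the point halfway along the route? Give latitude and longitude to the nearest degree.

≈ lat -6°, lon 29°

Convert each endpoint to a unit vector on the sphere (x = cos φ cos λ, y = cos φ sin λ, z = sin φ).
The central angle between the endpoints is δ = arccos(p₁·p₂) ≈ 2.332 rad (133.6°).
Interpolate at f = 1/2 with slerp weights a = sin((1−f)δ)/sin δ ≈ 1.270, b = sin(fδ)/sin δ ≈ 1.270.
p = a·p₁ + b·p₂ ≈ (0.866, 0.488, -0.108); φ = arcsin(p_z) ≈ -6.20°, λ = atan2(p_y, p_x) ≈ 29.38°.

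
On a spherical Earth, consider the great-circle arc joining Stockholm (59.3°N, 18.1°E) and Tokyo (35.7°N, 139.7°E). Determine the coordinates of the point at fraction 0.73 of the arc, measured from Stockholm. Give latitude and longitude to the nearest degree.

≈ 53°N, 125°E

Convert each endpoint to a unit vector on the sphere (x = cos φ cos λ, y = cos φ sin λ, z = sin φ).
The central angle between the endpoints is δ = arccos(p₁·p₂) ≈ 1.282 rad (73.5°).
Interpolate at f = 0.73 with slerp weights a = sin((1−f)δ)/sin δ ≈ 0.354, b = sin(fδ)/sin δ ≈ 0.840.
p = a·p₁ + b·p₂ ≈ (-0.348, 0.497, 0.795); φ = arcsin(p_z) ≈ 52.61°, λ = atan2(p_y, p_x) ≈ 125.02°.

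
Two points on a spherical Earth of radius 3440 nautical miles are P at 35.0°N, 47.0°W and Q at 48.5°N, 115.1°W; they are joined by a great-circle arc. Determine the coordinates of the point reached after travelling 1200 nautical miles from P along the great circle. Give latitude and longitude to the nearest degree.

Convert each endpoint to a unit vector on the sphere (x = cos φ cos λ, y = cos φ sin λ, z = sin φ).
The central angle between the endpoints is δ = arccos(p₁·p₂) ≈ 0.887 rad (50.8°). The total great-circle distance is δ·R ≈ 0.887 × 3440 ≈ 3050 nmi, so the target fraction is f = 1200/3050 ≈ 0.393.
Interpolate at f ≈ 0.393 with slerp weights a = sin((1−f)δ)/sin δ ≈ 0.661, b = sin(fδ)/sin δ ≈ 0.441.
p = a·p₁ + b·p₂ ≈ (0.245, -0.661, 0.709); φ = arcsin(p_z) ≈ 45.19°, λ = atan2(p_y, p_x) ≈ -69.63°.

≈ 45°N, 70°W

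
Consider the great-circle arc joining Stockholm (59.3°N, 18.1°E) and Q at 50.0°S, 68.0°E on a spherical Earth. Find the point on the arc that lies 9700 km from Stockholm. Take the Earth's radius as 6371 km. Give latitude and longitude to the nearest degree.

Write both endpoints as unit vectors p₁, p₂ with components (cos φ cos λ, cos φ sin λ, sin φ).
The central angle between the endpoints is δ = arccos(p₁·p₂) ≈ 2.035 rad (116.6°). The total great-circle distance is δ·R ≈ 2.035 × 6371 ≈ 12962 km, so the target fraction is f = 9700/12962 ≈ 0.748.
Interpolate at f ≈ 0.748 with slerp weights a = sin((1−f)δ)/sin δ ≈ 0.548, b = sin(fδ)/sin δ ≈ 1.117.
p = a·p₁ + b·p₂ ≈ (0.535, 0.752, -0.384); φ = arcsin(p_z) ≈ -22.61°, λ = atan2(p_y, p_x) ≈ 54.60°.

≈ 23°S, 55°E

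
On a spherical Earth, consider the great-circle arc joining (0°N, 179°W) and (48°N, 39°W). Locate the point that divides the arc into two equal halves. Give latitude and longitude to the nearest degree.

From cos δ = sin φ₁ sin φ₂ + cos φ₁ cos φ₂ cos Δλ, the central angle is δ ≈ 2.109 rad (120.8°).
Interpolate at f = 1/2 with slerp weights a = sin((1−f)δ)/sin δ ≈ 1.013, b = sin(fδ)/sin δ ≈ 1.013.
p = a·p₁ + b·p₂ ≈ (-0.486, -0.444, 0.753); φ = arcsin(p_z) ≈ 48.82°, λ = atan2(p_y, p_x) ≈ -137.57°.

≈ (49°N, 138°W)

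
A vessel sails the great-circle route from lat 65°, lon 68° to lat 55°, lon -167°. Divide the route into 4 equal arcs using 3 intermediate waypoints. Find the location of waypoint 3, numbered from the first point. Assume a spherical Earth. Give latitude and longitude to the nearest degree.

From cos δ = sin φ₁ sin φ₂ + cos φ₁ cos φ₂ cos Δλ, the central angle is δ ≈ 0.923 rad (52.9°).
Interpolate at f = 3/4 with slerp weights a = sin((1−f)δ)/sin δ ≈ 0.287, b = sin(fδ)/sin δ ≈ 0.800.
p = a·p₁ + b·p₂ ≈ (-0.402, 0.009, 0.916); φ = arcsin(p_z) ≈ 66.29°, λ = atan2(p_y, p_x) ≈ 178.70°.

≈ lat 66°, lon 179°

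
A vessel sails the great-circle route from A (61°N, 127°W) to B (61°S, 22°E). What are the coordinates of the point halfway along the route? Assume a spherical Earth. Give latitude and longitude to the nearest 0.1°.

≈ (0.0°N, 52.5°W)

The haversine formula gives a central angle δ ≈ 2.882 rad (165.1°) between the endpoints.
Interpolate at f = 1/2 with slerp weights a = sin((1−f)δ)/sin δ ≈ 3.859, b = sin(fδ)/sin δ ≈ 3.859.
p = a·p₁ + b·p₂ ≈ (0.609, -0.793, 0.000); φ = arcsin(p_z) ≈ 0.00°, λ = atan2(p_y, p_x) ≈ -52.50°.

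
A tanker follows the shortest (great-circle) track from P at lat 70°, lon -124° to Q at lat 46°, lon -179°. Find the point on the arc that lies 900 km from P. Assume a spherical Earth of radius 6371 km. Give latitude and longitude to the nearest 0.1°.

≈ lat 66.9°, lon -144.5°

Write both endpoints as unit vectors p₁, p₂ with components (cos φ cos λ, cos φ sin λ, sin φ).
The central angle between the endpoints is δ = arccos(p₁·p₂) ≈ 0.623 rad (35.7°). The total great-circle distance is δ·R ≈ 0.623 × 6371 ≈ 3968 km, so the target fraction is f = 900/3968 ≈ 0.227.
Interpolate at f ≈ 0.227 with slerp weights a = sin((1−f)δ)/sin δ ≈ 0.794, b = sin(fδ)/sin δ ≈ 0.241.
p = a·p₁ + b·p₂ ≈ (-0.319, -0.228, 0.920); φ = arcsin(p_z) ≈ 66.89°, λ = atan2(p_y, p_x) ≈ -144.48°.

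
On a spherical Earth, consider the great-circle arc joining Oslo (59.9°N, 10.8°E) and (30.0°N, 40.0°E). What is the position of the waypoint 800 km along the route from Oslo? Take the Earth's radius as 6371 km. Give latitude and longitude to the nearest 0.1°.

≈ (54.6°N, 19.8°E)

Convert each endpoint to a unit vector on the sphere (x = cos φ cos λ, y = cos φ sin λ, z = sin φ).
The central angle between the endpoints is δ = arccos(p₁·p₂) ≈ 0.624 rad (35.7°). The total great-circle distance is δ·R ≈ 0.624 × 6371 ≈ 3974 km, so the target fraction is f = 800/3974 ≈ 0.201.
Interpolate at f ≈ 0.201 with slerp weights a = sin((1−f)δ)/sin δ ≈ 0.818, b = sin(fδ)/sin δ ≈ 0.214.
p = a·p₁ + b·p₂ ≈ (0.545, 0.196, 0.815); φ = arcsin(p_z) ≈ 54.58°, λ = atan2(p_y, p_x) ≈ 19.79°.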